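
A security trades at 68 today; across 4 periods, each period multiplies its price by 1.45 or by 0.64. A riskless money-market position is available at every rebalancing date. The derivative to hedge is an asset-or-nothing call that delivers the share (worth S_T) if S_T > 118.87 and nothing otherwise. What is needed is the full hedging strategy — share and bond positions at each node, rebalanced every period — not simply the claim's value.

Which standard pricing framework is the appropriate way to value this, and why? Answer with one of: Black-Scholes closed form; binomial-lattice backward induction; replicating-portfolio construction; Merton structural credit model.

framework: replicating-portfolio construction

Key observation: the task asks for the hedge itself — share and bond holdings at every node of the 4-period tree on spot 68 with factors 1.45/0.64 — which is exactly what the replicating-portfolio construction produces.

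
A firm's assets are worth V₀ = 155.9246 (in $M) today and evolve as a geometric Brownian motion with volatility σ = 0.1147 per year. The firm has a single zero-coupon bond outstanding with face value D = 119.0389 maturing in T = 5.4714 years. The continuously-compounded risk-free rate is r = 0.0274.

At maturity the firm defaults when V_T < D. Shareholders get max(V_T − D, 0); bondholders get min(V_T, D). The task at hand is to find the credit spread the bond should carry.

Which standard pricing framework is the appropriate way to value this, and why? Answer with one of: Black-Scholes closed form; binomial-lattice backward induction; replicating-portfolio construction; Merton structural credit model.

Key observation: with the firm-asset dynamics (V₀ = 155.9246) and a single zero-coupon liability of face 119.0389 given, debt value, spread, and default probability all derive from the option view of the balance sheet.

framework: Merton structural credit model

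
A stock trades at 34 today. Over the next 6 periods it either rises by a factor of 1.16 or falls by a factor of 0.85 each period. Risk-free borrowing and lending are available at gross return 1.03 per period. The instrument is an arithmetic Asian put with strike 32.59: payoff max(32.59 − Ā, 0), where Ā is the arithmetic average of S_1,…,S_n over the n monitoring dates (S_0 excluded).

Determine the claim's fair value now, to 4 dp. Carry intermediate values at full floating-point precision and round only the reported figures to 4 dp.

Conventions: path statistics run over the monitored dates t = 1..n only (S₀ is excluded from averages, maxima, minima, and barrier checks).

Risk-neutral up-probability p* = (R−d)/(u−d) = (1.03−0.85)/(1.16−0.85) = 0.5806; the claim prices as the p*-weighted sum of path payoffs discounted by R^6.
Enumerate all 2^6 = 64 price paths (U = up ×1.16, D = down ×0.85); each path with k up-moves has probability p*^k·(1−p*)^(6−k).
DDDDDD: Ā=20.0004, payoff=12.5896, prob=0.005439
UDDDDD: Ā=27.2947, payoff=5.2953, prob=0.007530
DUDDDD: Ā=25.5380, payoff=7.0520, prob=0.007530
UUDDDD: Ā=34.8519, payoff=0.0000, prob=0.010427
DDUDDD: Ā=24.0449, payoff=8.5451, prob=0.007530
UDUDDD: Ā=32.8142, payoff=0.0000, prob=0.010427
DUUDDD: Ā=31.0575, payoff=1.5325, prob=0.010427
UUUDDD: Ā=42.3843, payoff=0.0000, prob=0.014437
DDDUDD: Ā=22.7757, payoff=9.8143, prob=0.007530
UDDUDD: Ā=31.0821, payoff=1.5079, prob=0.010427
DUDUDD: Ā=29.3254, payoff=3.2646, prob=0.010427
UUDUDD: Ā=40.0206, payoff=0.0000, prob=0.014437
DDUUDD: Ā=27.8323, payoff=4.7577, prob=0.010427
UDUUDD: Ā=37.9828, payoff=0.0000, prob=0.014437
DUUUDD: Ā=36.2262, payoff=0.0000, prob=0.014437
UUUUDD: Ā=49.4381, payoff=0.0000, prob=0.019990
DDDDUD: Ā=21.6969, payoff=10.8931, prob=0.007530
UDDDUD: Ā=29.6098, payoff=2.9802, prob=0.010427
DUDDUD: Ā=27.8532, payoff=4.7368, prob=0.010427
UUDDUD: Ā=38.0114, payoff=0.0000, prob=0.014437
DDUDUD: Ā=26.3600, payoff=6.2300, prob=0.010427
UDUDUD: Ā=35.9736, payoff=0.0000, prob=0.014437
DUUDUD: Ā=34.2170, payoff=0.0000, prob=0.014437
UUUDUD: Ā=46.6961, payoff=0.0000, prob=0.019990
DDDUUD: Ā=25.0908, payoff=7.4992, prob=0.010427
UDDUUD: Ā=34.2416, payoff=0.0000, prob=0.014437
DUDUUD: Ā=32.4849, payoff=0.1051, prob=0.014437
UUDUUD: Ā=44.3323, payoff=0.0000, prob=0.019990
DDUUUD: Ā=30.9917, payoff=1.5983, prob=0.014437
UDUUUD: Ā=42.2946, payoff=0.0000, prob=0.019990
DUUUUD: Ā=40.5379, payoff=0.0000, prob=0.019990
UUUUUD: Ā=55.3223, payoff=0.0000, prob=0.027678
DDDDDU: Ā=20.7799, payoff=11.8101, prob=0.007530
UDDDDU: Ā=28.3584, payoff=4.2316, prob=0.010427
DUDDDU: Ā=26.6017, payoff=5.9883, prob=0.010427
UUDDDU: Ā=36.3035, payoff=0.0000, prob=0.014437
DDUDDU: Ā=25.1086, payoff=7.4814, prob=0.010427
UDUDDU: Ā=34.2658, payoff=0.0000, prob=0.014437
DUUDDU: Ā=32.5091, payoff=0.0809, prob=0.014437
UUUDDU: Ā=44.3654, payoff=0.0000, prob=0.019990
DDDUDU: Ā=23.8394, payoff=8.7506, prob=0.010427
UDDUDU: Ā=32.5337, payoff=0.0563, prob=0.014437
DUDUDU: Ā=30.7771, payoff=1.8129, prob=0.014437
UUDUDU: Ā=42.0017, payoff=0.0000, prob=0.019990
DDUUDU: Ā=29.2839, payoff=3.3061, prob=0.014437
UDUUDU: Ā=39.9639, payoff=0.0000, prob=0.019990
DUUUDU: Ā=38.2073, payoff=0.0000, prob=0.019990
UUUUDU: Ā=52.1417, payoff=0.0000, prob=0.027678
DDDDUU: Ā=22.7606, payoff=9.8294, prob=0.010427
UDDDUU: Ā=31.0615, payoff=1.5285, prob=0.014437
DUDDUU: Ā=29.3048, payoff=3.2852, prob=0.014437
UUDDUU: Ā=39.9924, payoff=0.0000, prob=0.019990
DDUDUU: Ā=27.8116, payoff=4.7784, prob=0.014437
UDUDUU: Ā=37.9547, payoff=0.0000, prob=0.019990
DUUDUU: Ā=36.1980, payoff=0.0000, prob=0.019990
UUUDUU: Ā=49.3997, payoff=0.0000, prob=0.027678
DDDUUU: Ā=26.5425, payoff=6.0475, prob=0.014437
UDDUUU: Ā=36.2226, payoff=0.0000, prob=0.019990
DUDUUU: Ā=34.4660, payoff=0.0000, prob=0.019990
UUDUUU: Ā=47.0359, payoff=0.0000, prob=0.027678
DDUUUU: Ā=32.9728, payoff=0.0000, prob=0.019990
UDUUUU: Ā=44.9982, payoff=0.0000, prob=0.027678
DUUUUU: Ā=43.2415, payoff=0.0000, prob=0.027678
UUUUUU: Ā=59.0119, payoff=0.0000, prob=0.038323
Price = Σ prob·payoff / R^6 = 1.514193 / 1.194052 = 1.2681

price = 1.2681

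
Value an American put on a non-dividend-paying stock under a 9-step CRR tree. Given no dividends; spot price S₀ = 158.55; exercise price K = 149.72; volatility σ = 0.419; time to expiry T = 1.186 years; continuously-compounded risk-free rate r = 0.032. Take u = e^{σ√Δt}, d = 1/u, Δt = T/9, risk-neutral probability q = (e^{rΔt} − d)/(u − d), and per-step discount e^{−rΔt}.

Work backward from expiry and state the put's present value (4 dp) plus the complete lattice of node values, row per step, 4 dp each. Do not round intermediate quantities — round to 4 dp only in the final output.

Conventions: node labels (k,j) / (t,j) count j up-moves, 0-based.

params: Δt=0.13178 u=1.16428 d=0.85890 q=0.47589 e^(-rΔt)=0.99579
t_9 payoffs: 109.3877 95.0478 75.6093 49.2596 13.5413 0.0000 0.0000 0.0000 0.0000 0.0000
k=8: node(8,0) S=46.9580 payoff=102.7620 vs cont=102.1320 → 102.7620 [stop]  node(8,1) S=63.6537 payoff=86.0663 vs cont=85.4363 → 86.0663 [stop]  node(8,2) S=86.2855 payoff=63.4345 vs cont=62.8045 → 63.4345 [stop]  node(8,3) S=116.9640 payoff=32.7560 vs cont=32.1260 → 32.7560 [stop]  node(8,4) S=158.5500 payoff=0.0000 vs cont=7.0673 → 7.0673 [wait]  node(8,5) S=214.9218 payoff=0.0000 vs cont=0.0000 → 0.0000 [wait]  node(8,6) S=291.3363 payoff=0.0000 vs cont=0.0000 → 0.0000 [wait]  node(8,7) S=394.9197 payoff=0.0000 vs cont=0.0000 → 0.0000 [wait]  node(8,8) S=535.3317 payoff=0.0000 vs cont=0.0000 → 0.0000 [wait]
k=7: node(7,0) S=54.6722 payoff=95.0478 vs cont=94.4178 → 95.0478 [stop]  node(7,1) S=74.1107 payoff=75.6093 vs cont=74.9793 → 75.6093 [stop]  node(7,2) S=100.4604 payoff=49.2596 vs cont=48.6296 → 49.2596 [stop]  node(7,3) S=136.1787 payoff=13.5413 vs cont=20.4448 → 20.4448 [wait]  node(7,4) S=184.5964 payoff=0.0000 vs cont=3.6885 → 3.6885 [wait]  node(7,5) S=250.2289 payoff=0.0000 vs cont=0.0000 → 0.0000 [wait]  node(7,6) S=339.1968 payoff=0.0000 vs cont=0.0000 → 0.0000 [wait]  node(7,7) S=459.7967 payoff=0.0000 vs cont=0.0000 → 0.0000 [wait]
k=6: node(6,0) S=63.6537 payoff=86.0663 vs cont=85.4363 → 86.0663 [stop]  node(6,1) S=86.2855 payoff=63.4345 vs cont=62.8045 → 63.4345 [stop]  node(6,2) S=116.9640 payoff=32.7560 vs cont=35.3974 → 35.3974 [wait]  node(6,3) S=158.5500 payoff=0.0000 vs cont=12.4182 → 12.4182 [wait]  node(6,4) S=214.9218 payoff=0.0000 vs cont=1.9251 → 1.9251 [wait]  node(6,5) S=291.3363 payoff=0.0000 vs cont=0.0000 → 0.0000 [wait]  node(6,6) S=394.9197 payoff=0.0000 vs cont=0.0000 → 0.0000 [wait]
k=5: node(5,0) S=74.1107 payoff=75.6093 vs cont=74.9793 → 75.6093 [stop]  node(5,1) S=100.4604 payoff=49.2596 vs cont=49.8813 → 49.8813 [wait]  node(5,2) S=136.1787 payoff=13.5413 vs cont=24.3590 → 24.3590 [wait]  node(5,3) S=184.5964 payoff=0.0000 vs cont=7.3934 → 7.3934 [wait]  node(5,4) S=250.2289 payoff=0.0000 vs cont=1.0047 → 1.0047 [wait]  node(5,5) S=339.1968 payoff=0.0000 vs cont=0.0000 → 0.0000 [wait]
k=4: node(4,0) S=86.2855 payoff=63.4345 vs cont=63.0991 → 63.4345 [stop]  node(4,1) S=116.9640 payoff=32.7560 vs cont=37.5768 → 37.5768 [wait]  node(4,2) S=158.5500 payoff=0.0000 vs cont=16.2168 → 16.2168 [wait]  node(4,3) S=214.9218 payoff=0.0000 vs cont=4.3348 → 4.3348 [wait]  node(4,4) S=291.3363 payoff=0.0000 vs cont=0.5244 → 0.5244 [wait]
k=3: node(3,0) S=100.4604 payoff=49.2596 vs cont=50.9140 → 50.9140 [wait]  node(3,1) S=136.1787 payoff=13.5413 vs cont=27.2966 → 27.2966 [wait]  node(3,2) S=184.5964 payoff=0.0000 vs cont=10.5179 → 10.5179 [wait]  node(3,3) S=250.2289 payoff=0.0000 vs cont=2.5109 → 2.5109 [wait]
k=2: node(2,0) S=116.9640 payoff=32.7560 vs cont=39.5079 → 39.5079 [wait]  node(2,1) S=158.5500 payoff=0.0000 vs cont=19.2306 → 19.2306 [wait]  node(2,2) S=214.9218 payoff=0.0000 vs cont=6.6792 → 6.6792 [wait]
k=1: node(1,0) S=136.1787 payoff=13.5413 vs cont=29.7326 → 29.7326 [wait]  node(1,1) S=184.5964 payoff=0.0000 vs cont=13.2018 → 13.2018 [wait]
k=0: node(0,0) S=158.5500 payoff=0.0000 vs cont=21.7738 → 21.7738 [wait]

price = 21.7738
tree:
21.7738
29.7326 13.2018
39.5079 19.2306 6.6792
50.9140 27.2966 10.5179 2.5109
63.4345 37.5768 16.2168 4.3348 0.5244
75.6093 49.8813 24.3590 7.3934 1.0047 0.0000
86.0663 63.4345 35.3974 12.4182 1.9251 0.0000 0.0000
95.0478 75.6093 49.2596 20.4448 3.6885 0.0000 0.0000 0.0000
102.7620 86.0663 63.4345 32.7560 7.0673 0.0000 0.0000 0.0000 0.0000
109.3877 95.0478 75.6093 49.2596 13.5413 0.0000 0.0000 0.0000 0.0000 0.0000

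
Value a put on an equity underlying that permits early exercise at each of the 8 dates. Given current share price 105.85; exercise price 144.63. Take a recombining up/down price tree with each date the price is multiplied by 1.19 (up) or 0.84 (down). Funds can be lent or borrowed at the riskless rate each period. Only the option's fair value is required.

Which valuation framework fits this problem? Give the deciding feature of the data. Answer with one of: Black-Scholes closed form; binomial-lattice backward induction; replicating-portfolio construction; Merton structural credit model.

Key observation: an American put (K = 144.63, S₀ = 105.85) on a 8-date tree has no closed form — the optimal stopping decision is embedded and must be resolved recursively from expiry.

framework: binomial-lattice backward induction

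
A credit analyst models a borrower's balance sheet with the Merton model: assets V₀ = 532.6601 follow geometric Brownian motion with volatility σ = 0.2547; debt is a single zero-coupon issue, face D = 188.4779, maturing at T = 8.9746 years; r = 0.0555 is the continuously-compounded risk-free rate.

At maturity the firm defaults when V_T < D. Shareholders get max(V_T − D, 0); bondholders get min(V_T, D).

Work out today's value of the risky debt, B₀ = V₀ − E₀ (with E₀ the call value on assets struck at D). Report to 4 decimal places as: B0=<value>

Apply the equity-as-call identities (strike 188.4779, horizon 8.9746 years):
d₁ = [ln(V₀/D) + (r + σ²/2)T] / (σ√T)
   = [ln(532.6601/188.4779) + (0.0555 + 0.5·0.2547²)·8.9746] / (0.2547·√8.9746)
   = [1.038903 + 0.789191] / 0.763021 = 2.395863
d₂ = d₁ − σ√T = 2.395863 − 0.763021 = 1.632842
N(d₁) = 0.991709,  N(d₂) = 0.948749,  e^(−rT) = 0.607690
E₀ = V₀·N(d₁) − D·e^(−rT)·N(d₂)
   = 532.6601·0.991709 − 188.4779·0.607690·0.948749 = 419.577964
B₀ = V₀ − E₀ = 532.6601 − 419.577964 = 113.082136

B0=113.0821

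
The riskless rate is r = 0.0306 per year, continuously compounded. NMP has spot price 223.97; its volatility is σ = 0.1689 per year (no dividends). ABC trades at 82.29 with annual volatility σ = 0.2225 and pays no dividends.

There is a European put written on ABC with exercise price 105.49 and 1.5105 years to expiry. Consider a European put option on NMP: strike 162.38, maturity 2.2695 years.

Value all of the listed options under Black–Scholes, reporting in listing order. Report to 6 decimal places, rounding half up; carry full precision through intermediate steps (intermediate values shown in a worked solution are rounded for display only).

[ABC put K=105.49]
σ√T = 0.2225·√1.5105 = 0.273458
d₁ = (ln(S/K) + (r+σ²/2)T) / (σ√T) = (ln(82.29/105.49) + (0.0306+0.2225²/2)·1.5105) / 0.273458 = (-0.248367 + 0.083611) / 0.273458 = -0.602490
d₂ = d₁ − σ√T = -0.602490 − 0.273458 = -0.875948
e^{−rT} = 0.954831
N(−d₁) = 0.726576,  N(−d₂) = 0.809471
price = K·e^{−rT}·N(−d₂) − S·N(−d₁) = 81.534020 − 59.789944 = 21.744076
[NMP put K=162.38]
σ√T = 0.1689·√2.2695 = 0.254445
d₁ = (ln(S/K) + (r+σ²/2)T) / (σ√T) = (ln(223.97/162.38) + (0.0306+0.1689²/2)·2.2695) / 0.254445 = (0.321573 + 0.101818) / 0.254445 = 1.663975
d₂ = d₁ − σ√T = 1.663975 − 0.254445 = 1.409529
e^{−rT} = 0.932910
N(−d₁) = 0.048059,  N(−d₂) = 0.079339
price = K·e^{−rT}·N(−d₂) − S·N(−d₁) = 12.018800 − 10.763721 = 1.255079

price(ABC put K=105.49) = 21.744076
price(NMP put K=162.38) = 1.255079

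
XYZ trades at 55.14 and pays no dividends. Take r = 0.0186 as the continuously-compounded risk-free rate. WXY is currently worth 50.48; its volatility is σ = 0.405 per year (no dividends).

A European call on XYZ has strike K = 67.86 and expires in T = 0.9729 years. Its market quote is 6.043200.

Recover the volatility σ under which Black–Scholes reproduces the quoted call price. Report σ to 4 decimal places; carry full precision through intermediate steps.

At σ = 0.4575 the Black–Scholes value reproduces the quote:
σ√T = 0.4575·√0.9729 = 0.451258
d₁ = (ln(S/K) + (r+σ²/2)T) / (σ√T) = (ln(55.14/67.86) + (0.0186+0.4575²/2)·0.9729) / 0.451258 = (-0.207571 + 0.119913) / 0.451258 = -0.194253
d₂ = d₁ − σ√T = -0.194253 − 0.451258 = -0.645512
e^{−rT} = 0.982067
N(d₁) = 0.422989,  N(d₂) = 0.259298
V = S·N(d₁) − K·e^{−rT}·N(d₂) = 23.323602 − 17.280402 = 6.043200 (the quoted price), and the Black–Scholes price is strictly increasing in σ, so σ is unique

sigma = 0.4575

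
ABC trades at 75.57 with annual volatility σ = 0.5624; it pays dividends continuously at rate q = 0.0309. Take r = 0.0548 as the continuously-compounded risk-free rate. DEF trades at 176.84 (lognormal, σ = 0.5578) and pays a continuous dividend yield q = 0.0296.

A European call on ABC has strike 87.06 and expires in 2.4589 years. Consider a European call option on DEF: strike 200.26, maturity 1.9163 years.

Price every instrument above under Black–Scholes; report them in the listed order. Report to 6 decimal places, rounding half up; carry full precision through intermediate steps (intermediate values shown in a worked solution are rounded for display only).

[ABC call K=87.06]
σ√T = 0.5624·√2.4589 = 0.881893
d₁ = (ln(S/K) + (r−q+σ²/2)T) / (σ√T) = (ln(75.57/87.06) + (0.0548−0.0309+0.5624²/2)·2.4589) / 0.881893 = (-0.141538 + 0.447635) / 0.881893 = 0.347091
d₂ = d₁ − σ√T = 0.347091 − 0.881893 = -0.534802
e^{−rT} = 0.873936
e^{−qT} = 0.926835
N(d₁) = 0.635738,  N(d₂) = 0.296393
price = S·e^{−qT}·N(d₁) − K·e^{−rT}·N(d₂) = 44.527696 − 22.551066 = 21.976630
[DEF call K=200.26]
σ√T = 0.5578·√1.9163 = 0.772165
d₁ = (ln(S/K) + (r−q+σ²/2)T) / (σ√T) = (ln(176.84/200.26) + (0.0548−0.0296+0.5578²/2)·1.9163) / 0.772165 = (-0.124371 + 0.346410) / 0.772165 = 0.287554
d₂ = d₁ − σ√T = 0.287554 − 0.772165 = -0.484611
e^{−rT} = 0.900313
e^{−qT} = 0.944856
N(d₁) = 0.613156,  N(d₂) = 0.313976
price = S·e^{−qT}·N(d₁) − K·e^{−rT}·N(d₂) = 102.451228 − 56.608816 = 45.842412

price(ABC call K=87.06) = 21.976630
price(DEF call K=200.26) = 45.842412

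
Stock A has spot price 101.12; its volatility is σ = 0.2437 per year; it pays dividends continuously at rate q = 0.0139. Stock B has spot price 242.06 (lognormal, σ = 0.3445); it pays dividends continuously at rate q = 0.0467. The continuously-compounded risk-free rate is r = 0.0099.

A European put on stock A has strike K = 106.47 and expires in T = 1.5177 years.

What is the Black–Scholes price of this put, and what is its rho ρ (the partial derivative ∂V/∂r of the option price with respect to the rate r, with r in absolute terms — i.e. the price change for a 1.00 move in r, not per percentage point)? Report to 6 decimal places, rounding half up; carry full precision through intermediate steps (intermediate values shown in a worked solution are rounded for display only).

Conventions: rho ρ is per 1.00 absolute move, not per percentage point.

σ√T = 0.2437·√1.5177 = 0.300226
d₁ = (ln(S/K) + (r−q+σ²/2)T) / (σ√T) = (ln(101.12/106.47) + (0.0099−0.0139+0.2437²/2)·1.5177) / 0.300226 = (-0.051555 + 0.038997) / 0.300226 = -0.041829
d₂ = d₁ − σ√T = -0.041829 − 0.300226 = -0.342055
e^{−rT} = 0.985087
e^{−qT} = 0.979125
N(−d₁) = 0.516683,  N(−d₂) = 0.633845
Put price V = K·e^{−rT}·N(−d₂) − S·e^{−qT}·N(−d₁) = 66.479117 − 51.156289 = 15.322828
ρ = −K·T·e^{−rT}·N(−d₂) = -100.895355

price = 15.322828
ρ = -100.895355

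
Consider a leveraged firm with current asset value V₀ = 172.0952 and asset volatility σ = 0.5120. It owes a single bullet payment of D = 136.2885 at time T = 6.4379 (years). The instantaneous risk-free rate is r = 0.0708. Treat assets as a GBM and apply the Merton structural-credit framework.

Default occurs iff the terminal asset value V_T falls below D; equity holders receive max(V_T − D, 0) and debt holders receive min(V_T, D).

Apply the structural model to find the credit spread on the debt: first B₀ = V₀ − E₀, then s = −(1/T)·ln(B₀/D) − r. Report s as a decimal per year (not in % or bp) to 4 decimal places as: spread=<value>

Work the structural quantities from V₀ = 172.0952 against face 136.2885:
d₁ = [ln(V₀/D) + (r + σ²/2)T] / (σ√T)
   = [ln(172.0952/136.2885) + (0.0708 + 0.5·0.5120²)·6.4379] / (0.5120·√6.4379)
   = [0.233274 + 1.299632] / 1.299098 = 1.179976
d₂ = d₁ − σ√T = 1.179976 − 1.299098 = -0.119122
N(d₁) = 0.880995,  N(d₂) = 0.452589,  e^(−rT) = 0.633939
E₀ = V₀·N(d₁) − D·e^(−rT)·N(d₂)
   = 172.0952·0.880995 − 136.2885·0.633939·0.452589 = 112.511994
B₀ = V₀ − E₀ = 172.0952 − 112.511994 = 59.583206
spread = −(1/T)·ln(B₀/D) − r = −(1/6.4379)·ln(59.583206/136.2885) − 0.0708 = 0.05772020

spread=0.0577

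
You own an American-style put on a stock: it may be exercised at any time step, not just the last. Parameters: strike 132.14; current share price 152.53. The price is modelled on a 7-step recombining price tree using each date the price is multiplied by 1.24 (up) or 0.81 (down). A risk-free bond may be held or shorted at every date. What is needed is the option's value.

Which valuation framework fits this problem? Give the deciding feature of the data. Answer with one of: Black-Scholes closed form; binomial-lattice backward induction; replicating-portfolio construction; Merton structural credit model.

framework: binomial-lattice backward induction

Key observation: with exercise allowed before expiry on a discrete up/down model (7 steps from spot 152.53), the strike-132.14 put's value must be rolled back through the tree testing early exercise at each node.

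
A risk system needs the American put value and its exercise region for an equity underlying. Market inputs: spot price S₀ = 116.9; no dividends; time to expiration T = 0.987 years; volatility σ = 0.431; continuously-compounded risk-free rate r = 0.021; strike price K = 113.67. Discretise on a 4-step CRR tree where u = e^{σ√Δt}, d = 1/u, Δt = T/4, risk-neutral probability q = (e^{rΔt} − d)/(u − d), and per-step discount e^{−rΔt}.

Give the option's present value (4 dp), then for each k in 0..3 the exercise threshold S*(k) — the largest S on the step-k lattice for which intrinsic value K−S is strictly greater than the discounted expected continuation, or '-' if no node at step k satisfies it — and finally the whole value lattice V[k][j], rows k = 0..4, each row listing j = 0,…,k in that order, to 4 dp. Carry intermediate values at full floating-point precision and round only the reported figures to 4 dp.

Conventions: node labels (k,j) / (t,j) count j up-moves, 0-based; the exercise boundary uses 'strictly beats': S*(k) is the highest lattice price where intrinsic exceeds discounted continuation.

Δt=0.24675, u=1.23874, d=0.80727, q=0.45872, disc=e^(-rΔt)=0.99483
k=4 terminal: V=max(K-S,0) → 64.0229 37.4877 0.0000 0.0000 0.0000
k=3: j=0 S=61.4999 intr=52.1701 cont=51.5827 V=52.1701[EX]; j=1 S=94.3701 intr=19.2999 cont=20.1864 V=20.1864[hold]; j=2 S=144.8087 intr=0.0000 cont=0.0000 V=0.0000[hold]; j=3 S=222.2056 intr=0.0000 cont=0.0000 V=0.0000[hold]  S*(3)=61.4999
k=2: j=0 S=76.1823 intr=37.4877 cont=37.3047 V=37.4877[EX]; j=1 S=116.9000 intr=0.0000 cont=10.8700 V=10.8700[hold]; j=2 S=179.3803 intr=0.0000 cont=0.0000 V=0.0000[hold]  S*(2)=76.1823
k=1: j=0 S=94.3701 intr=19.2999 cont=25.1470 V=25.1470[hold]; j=1 S=144.8087 intr=0.0000 cont=5.8533 V=5.8533[hold]  S*(1)=-
k=0: j=0 S=116.9000 intr=0.0000 cont=16.2123 V=16.2123[hold]  S*(0)=-

price = 16.2123
boundary = - - 76.1823 61.4999
tree:
16.2123
25.1470 5.8533
37.4877 10.8700 0.0000
52.1701 20.1864 0.0000 0.0000
64.0229 37.4877 0.0000 0.0000 0.0000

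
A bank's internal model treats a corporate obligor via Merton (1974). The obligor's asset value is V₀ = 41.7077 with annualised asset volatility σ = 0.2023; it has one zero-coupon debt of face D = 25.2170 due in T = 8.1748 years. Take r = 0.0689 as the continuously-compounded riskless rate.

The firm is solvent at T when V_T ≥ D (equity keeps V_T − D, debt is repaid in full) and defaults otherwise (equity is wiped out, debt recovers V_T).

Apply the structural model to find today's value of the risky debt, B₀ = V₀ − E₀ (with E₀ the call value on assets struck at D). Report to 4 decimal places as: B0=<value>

With assets at 41.7077 and a single debt payment of 25.2170 at 8.1748 years:
d₁ = [ln(V₀/D) + (r + σ²/2)T] / (σ√T)
   = [ln(41.7077/25.2170) + (0.0689 + 0.5·0.2023²)·8.1748] / (0.2023·√8.1748)
   = [0.503167 + 0.730522] / 0.578408 = 2.132904
d₂ = d₁ − σ√T = 2.132904 − 0.578408 = 1.554496
N(d₁) = 0.983534,  N(d₂) = 0.939967,  e^(−rT) = 0.569359
E₀ = V₀·N(d₁) − D·e^(−rT)·N(d₂)
   = 41.7077·0.983534 − 25.2170·0.569359·0.939967 = 27.525324
B₀ = V₀ − E₀ = 41.7077 − 27.525324 = 14.182376

B0=14.1824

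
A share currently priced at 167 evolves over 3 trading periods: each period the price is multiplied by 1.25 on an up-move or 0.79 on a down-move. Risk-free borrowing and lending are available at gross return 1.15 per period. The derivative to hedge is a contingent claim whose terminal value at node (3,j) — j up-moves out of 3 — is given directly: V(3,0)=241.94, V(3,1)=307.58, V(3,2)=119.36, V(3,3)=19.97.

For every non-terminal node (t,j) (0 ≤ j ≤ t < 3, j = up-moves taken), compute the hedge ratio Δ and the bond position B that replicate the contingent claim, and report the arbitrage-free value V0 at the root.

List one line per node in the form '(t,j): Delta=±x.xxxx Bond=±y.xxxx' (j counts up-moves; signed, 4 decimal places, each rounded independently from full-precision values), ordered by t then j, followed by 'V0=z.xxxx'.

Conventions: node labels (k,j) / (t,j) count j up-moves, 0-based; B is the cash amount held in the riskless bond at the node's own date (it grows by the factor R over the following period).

Risk-neutral probability p* = (R−d)/(u−d) = (1.15−0.79)/(1.25−0.79) = 0.7826.
Terminal payoffs: V(3,0)=241.9400, V(3,1)=307.5800, V(3,2)=119.3600, V(3,3)=19.9700
  t=2,j=0: stock 104.2247 → up 130.2809 (V=307.5800), down 82.3375 (V=241.9400). Price 255.0526; hedge Δ=1.3691, bond B=112.3569.
  t=2,j=1: stock 164.9125 → up 206.1406 (V=119.3600), down 130.2809 (V=307.5800). Price 139.3716; hedge Δ=-2.4812, bond B=548.5456.
  t=2,j=2: stock 260.9375 → up 326.1719 (V=19.9700), down 206.1406 (V=119.3600). Price 36.1535; hedge Δ=-0.8280, bond B=252.2187.
  t=1,j=0: stock 131.9300 → up 164.9125 (V=139.3716), down 104.2247 (V=255.0526). Price 143.0606; hedge Δ=-1.9062, bond B=394.5408.
  t=1,j=1: stock 208.7500 → up 260.9375 (V=36.1535), down 164.9125 (V=139.3716). Price 50.9498; hedge Δ=-1.0749, bond B=275.3370.
  t=0,j=0: stock 167.0000 → up 208.7500 (V=50.9498), down 131.9300 (V=143.0606). Price 61.7164; hedge Δ=-1.1990, bond B=261.9573.
Verification: the root portfolio costs Δ(0,0)·S0 + B(0,0) = 61.7164, matching V0.

(0,0): Delta=-1.1990 Bond=261.9573
(1,0): Delta=-1.9062 Bond=394.5408
(1,1): Delta=-1.0749 Bond=275.3370
(2,0): Delta=1.3691 Bond=112.3569
(2,1): Delta=-2.4812 Bond=548.5456
(2,2): Delta=-0.8280 Bond=252.2187
V0=61.7164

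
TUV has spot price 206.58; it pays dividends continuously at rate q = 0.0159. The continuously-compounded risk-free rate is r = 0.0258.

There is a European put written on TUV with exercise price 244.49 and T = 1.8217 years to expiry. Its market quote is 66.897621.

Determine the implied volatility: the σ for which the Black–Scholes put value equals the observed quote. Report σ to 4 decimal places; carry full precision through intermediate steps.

At σ = 0.4250 the Black–Scholes value reproduces the quote:
σ√T = 0.425·√1.8217 = 0.573624
d₁ = (ln(S/K) + (r−q+σ²/2)T) / (σ√T) = (ln(206.58/244.49) + (0.0258−0.0159+0.425²/2)·1.8217) / 0.573624 = (-0.168487 + 0.182557) / 0.573624 = 0.024529
d₂ = d₁ − σ√T = 0.024529 − 0.573624 = -0.549095
e^{−rT} = 0.954088
e^{−qT} = 0.971450
N(−d₁) = 0.490215,  N(−d₂) = 0.708530
V = K·e^{−rT}·N(−d₂) − S·e^{−qT}·N(−d₁) = 165.275123 − 98.377502 = 66.897621 (matching the quote); vega is positive throughout, so no other σ reproduces this price

sigma = 0.4250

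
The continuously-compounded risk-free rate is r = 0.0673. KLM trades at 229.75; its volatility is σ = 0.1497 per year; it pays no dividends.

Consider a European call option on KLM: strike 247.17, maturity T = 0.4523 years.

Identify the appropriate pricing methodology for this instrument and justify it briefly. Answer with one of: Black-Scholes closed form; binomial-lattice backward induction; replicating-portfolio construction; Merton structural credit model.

framework: Black-Scholes closed form

Key observation: the instrument is a plain European call (strike 247.17) on a lognormal asset; the exact continuous-time formula applies directly.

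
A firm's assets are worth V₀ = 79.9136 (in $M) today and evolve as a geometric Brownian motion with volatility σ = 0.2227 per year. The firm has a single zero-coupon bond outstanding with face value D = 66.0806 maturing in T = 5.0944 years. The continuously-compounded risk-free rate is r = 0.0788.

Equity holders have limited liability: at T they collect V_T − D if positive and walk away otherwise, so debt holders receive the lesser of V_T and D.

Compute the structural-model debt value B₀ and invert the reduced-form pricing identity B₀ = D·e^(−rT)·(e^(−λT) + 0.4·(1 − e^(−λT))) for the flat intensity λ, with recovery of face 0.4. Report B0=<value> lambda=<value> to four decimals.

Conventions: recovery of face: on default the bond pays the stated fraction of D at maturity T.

Work the structural quantities from V₀ = 79.9136 against face 66.0806:
d₁ = [ln(V₀/D) + (r + σ²/2)T] / (σ√T)
   = [ln(79.9136/66.0806) + (0.0788 + 0.5·0.2227²)·5.0944] / (0.2227·√5.0944)
   = [0.190071 + 0.527768] / 0.502651 = 1.428105
d₂ = d₁ − σ√T = 1.428105 − 0.502651 = 0.925454
N(d₁) = 0.923369,  N(d₂) = 0.822635,  e^(−rT) = 0.669356
E₀ = V₀·N(d₁) − D·e^(−rT)·N(d₂)
   = 79.9136·0.923369 − 66.0806·0.669356·0.822635 = 37.403399
B₀ = V₀ − E₀ = 79.9136 − 37.403399 = 42.510201
e^(−λT) = (B₀·e^(rT)/D − 0.4)/(1 − 0.4) = (42.5102·1.493973/66.0806 − 0.4)/0.6 = 0.93514164
λ = −ln(0.93514164)/5.0944 = 0.013163

B0=42.5102 lambda=0.0132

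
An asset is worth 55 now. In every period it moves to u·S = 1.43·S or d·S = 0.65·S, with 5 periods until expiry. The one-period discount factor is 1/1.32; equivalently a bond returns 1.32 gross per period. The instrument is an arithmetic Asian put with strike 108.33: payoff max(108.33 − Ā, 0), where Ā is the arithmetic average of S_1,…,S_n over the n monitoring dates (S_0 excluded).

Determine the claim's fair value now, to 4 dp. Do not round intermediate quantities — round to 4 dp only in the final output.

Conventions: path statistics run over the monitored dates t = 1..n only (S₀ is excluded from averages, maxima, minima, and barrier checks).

price = 2.5691

No-arbitrage gives p* = (R−d)/(u−d) = 0.8590: enumerate every path, weight its payoff by its p*-probability, and discount by R^5.
Enumerate all 2^5 = 32 price paths (U = up ×1.43, D = down ×0.65); each path with k up-moves has probability p*^k·(1−p*)^(5−k).
DDDDD: Ā=18.0583, payoff=90.2717, prob=0.000056
UDDDD: Ā=39.7282, payoff=68.6018, prob=0.000340
DUDDD: Ā=31.1482, payoff=77.1818, prob=0.000340
UUDDD: Ā=68.5260, payoff=39.8040, prob=0.002069
DDUDD: Ā=25.5712, payoff=82.7588, prob=0.000340
UDUDD: Ā=56.2566, payoff=52.0734, prob=0.002069
DUUDD: Ā=47.6766, payoff=60.6534, prob=0.002069
UUUDD: Ā=104.8885, payoff=3.4415, prob=0.012605
DDDUD: Ā=21.9461, payoff=86.3839, prob=0.000340
UDDUD: Ā=48.2815, payoff=60.0485, prob=0.002069
DUDUD: Ā=39.7015, payoff=68.6285, prob=0.002069
UUDUD: Ā=87.3433, payoff=20.9867, prob=0.012605
DDUUD: Ā=34.1245, payoff=74.2055, prob=0.002069
UDUUD: Ā=75.0739, payoff=33.2561, prob=0.012605
DUUUD: Ā=66.4939, payoff=41.8361, prob=0.012605
UUUUD: Ā=146.2865, payoff=0.0000, prob=0.076775
DDDDU: Ā=19.5898, payoff=88.7402, prob=0.000340
UDDDU: Ā=43.0977, payoff=65.2323, prob=0.002069
DUDDU: Ā=34.5177, payoff=73.8123, prob=0.002069
UUDDU: Ā=75.9389, payoff=32.3911, prob=0.012605
DDUDU: Ā=28.9407, payoff=79.3893, prob=0.002069
UDUDU: Ā=63.6695, payoff=44.6605, prob=0.012605
DUUDU: Ā=55.0895, payoff=53.2405, prob=0.012605
UUUDU: Ā=121.1968, payoff=0.0000, prob=0.076775
DDDUU: Ā=25.3156, payoff=83.0144, prob=0.002069
UDDUU: Ā=55.6943, payoff=52.6357, prob=0.012605
DUDUU: Ā=47.1143, payoff=61.2157, prob=0.012605
UUDUU: Ā=103.6516, payoff=4.6784, prob=0.076775
DDUUU: Ā=41.5373, payoff=66.7927, prob=0.012605
UDUUU: Ā=91.3822, payoff=16.9478, prob=0.076775
DUUUU: Ā=82.8022, payoff=25.5278, prob=0.076775
UUUUU: Ā=182.1648, payoff=0.0000, prob=0.467629
Price = Σ prob·payoff / R^5 = 10.295508 / 4.007464 = 2.5691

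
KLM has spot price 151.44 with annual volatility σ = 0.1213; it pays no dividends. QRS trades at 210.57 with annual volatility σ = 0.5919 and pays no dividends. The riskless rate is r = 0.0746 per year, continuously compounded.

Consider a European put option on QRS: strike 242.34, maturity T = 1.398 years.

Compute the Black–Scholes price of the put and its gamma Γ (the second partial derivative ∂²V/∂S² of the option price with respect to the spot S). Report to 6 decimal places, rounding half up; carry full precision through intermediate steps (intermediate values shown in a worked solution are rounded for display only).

σ√T = 0.5919·√1.398 = 0.699845
d₁ = (ln(S/K) + (r+σ²/2)T) / (σ√T) = (ln(210.57/242.34) + (0.0746+0.5919²/2)·1.398) / 0.699845 = (-0.140524 + 0.349182) / 0.699845 = 0.298150
d₂ = d₁ − σ√T = 0.298150 − 0.699845 = -0.401695
e^{−rT} = 0.900963
N(−d₁) = 0.382794,  N(−d₂) = 0.656046
Put price V = K·e^{−rT}·N(−d₂) − S·N(−d₁) = 143.240666 − 80.605004 = 62.635662
φ(d₁) = (1/√(2π))·e^{−d₁²/2} = 0.381599
Γ = φ(d₁) / (S·σ·√T) = 0.002589

price = 62.635662
Γ = 0.002589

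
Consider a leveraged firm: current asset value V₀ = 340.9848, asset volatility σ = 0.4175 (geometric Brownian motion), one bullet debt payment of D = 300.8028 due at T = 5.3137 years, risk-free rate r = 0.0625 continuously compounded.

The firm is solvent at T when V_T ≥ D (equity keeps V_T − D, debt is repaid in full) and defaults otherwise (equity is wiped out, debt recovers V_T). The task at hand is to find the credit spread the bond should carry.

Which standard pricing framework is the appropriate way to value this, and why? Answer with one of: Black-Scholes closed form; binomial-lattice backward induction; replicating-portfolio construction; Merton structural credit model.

Key observation: the asked-for credit quantity lives on the firm's capital structure — asset value, asset volatility, debt face 300.8028 — which is the structural model's domain.

framework: Merton structural credit model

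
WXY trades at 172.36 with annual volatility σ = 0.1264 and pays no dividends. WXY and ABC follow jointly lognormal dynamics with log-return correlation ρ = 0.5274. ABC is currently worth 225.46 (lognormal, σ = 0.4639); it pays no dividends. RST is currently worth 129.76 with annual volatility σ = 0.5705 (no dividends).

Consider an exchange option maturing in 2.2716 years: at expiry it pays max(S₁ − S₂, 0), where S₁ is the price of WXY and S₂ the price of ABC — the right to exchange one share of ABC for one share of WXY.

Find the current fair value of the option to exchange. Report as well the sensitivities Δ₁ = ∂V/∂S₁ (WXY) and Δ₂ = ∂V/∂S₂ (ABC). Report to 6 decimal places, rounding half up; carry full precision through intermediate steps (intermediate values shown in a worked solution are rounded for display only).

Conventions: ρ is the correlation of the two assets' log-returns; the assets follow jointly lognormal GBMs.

σ_eff = √(σ₁² + σ₂² − 2ρσ₁σ₂) = √(0.1264² + 0.4639² − 2·0.5274·0.1264·0.4639) = 0.411497
d₁ = (ln(S₁/S₂) + (q₂ − q₁ + σ_eff²/2)T) / (σ_eff√T) = (ln(172.36/225.46) + (0.0 − 0.0 + 0.084665)·2.2716) / 0.620201 = -0.122916
d₂ = d₁ − σ_eff√T = -0.122916 − 0.620201 = -0.743117
N(d₁) = 0.451087,  N(d₂) = 0.228705
V = S₁·e^{−q₁T}·N(d₁) − S₂·e^{−q₂T}·N(d₂) = 77.749337 − 51.563911 = 26.185426
Key observation: r never enters — measured in units of ABC, the claim is a call on S₁/S₂ struck at 1, so only the dividend yields and σ_eff matter.
Δ₁ = e^{−q₁T}·N(d₁) = 0.451087;  Δ₂ = −e^{−q₂T}·N(d₂) = -0.228705

exchange price = 26.185426
Δ1 = 0.451087
Δ2 = -0.228705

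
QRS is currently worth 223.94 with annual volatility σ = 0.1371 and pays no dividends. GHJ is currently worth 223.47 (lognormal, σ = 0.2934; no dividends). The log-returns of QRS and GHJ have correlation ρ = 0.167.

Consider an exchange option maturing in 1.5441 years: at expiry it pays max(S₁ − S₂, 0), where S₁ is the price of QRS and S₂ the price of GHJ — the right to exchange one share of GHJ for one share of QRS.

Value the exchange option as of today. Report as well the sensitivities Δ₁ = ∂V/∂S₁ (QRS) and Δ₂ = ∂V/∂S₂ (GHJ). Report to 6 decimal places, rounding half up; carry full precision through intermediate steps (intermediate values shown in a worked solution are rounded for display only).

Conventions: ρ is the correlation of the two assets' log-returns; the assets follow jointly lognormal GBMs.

σ_eff = √(σ₁² + σ₂² − 2ρσ₁σ₂) = √(0.1371² + 0.2934² − 2·0.167·0.1371·0.2934) = 0.302398
d₁ = (ln(S₁/S₂) + (q₂ − q₁ + σ_eff²/2)T) / (σ_eff√T) = (ln(223.94/223.47) + (0.0 − 0.0 + 0.045722)·1.5441) / 0.375766 = 0.193474
d₂ = d₁ − σ_eff√T = 0.193474 − 0.375766 = -0.182292
N(d₁) = 0.576706,  N(d₂) = 0.427677
V = S₁·e^{−q₁T}·N(d₁) − S₂·e^{−q₂T}·N(d₂) = 129.147573 − 95.572962 = 33.574611
Key observation: the rate r is irrelevant here: denominating values in GHJ turns the exchange into a ratio option on S₁/S₂, and discounting at r drops out.
Δ₁ = e^{−q₁T}·N(d₁) = 0.576706;  Δ₂ = −e^{−q₂T}·N(d₂) = -0.427677

exchange price = 33.574611
Δ1 = 0.576706
Δ2 = -0.427677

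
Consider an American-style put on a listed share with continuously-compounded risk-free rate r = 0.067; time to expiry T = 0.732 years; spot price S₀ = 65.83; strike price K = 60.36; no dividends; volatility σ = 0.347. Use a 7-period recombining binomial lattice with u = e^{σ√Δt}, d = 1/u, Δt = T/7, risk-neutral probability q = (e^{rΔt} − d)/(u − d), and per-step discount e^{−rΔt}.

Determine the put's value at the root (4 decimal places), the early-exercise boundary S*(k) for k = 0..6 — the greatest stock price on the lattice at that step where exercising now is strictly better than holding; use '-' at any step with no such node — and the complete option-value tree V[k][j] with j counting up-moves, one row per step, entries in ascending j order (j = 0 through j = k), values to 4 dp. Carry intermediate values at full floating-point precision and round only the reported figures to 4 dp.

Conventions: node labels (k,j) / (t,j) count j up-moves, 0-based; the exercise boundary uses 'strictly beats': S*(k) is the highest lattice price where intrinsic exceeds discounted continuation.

Δt=0.10457  u=1.11875  d=0.89386  q=0.50324  discount=0.99302
step 7 (expiry): payoffs max(K−S,0) = 30.3480 22.7970 13.3462 1.5175 0.0000 0.0000 0.0000 0.0000
step 6: (k=6,j=0): S=33.5759, K−S=26.7841, hold=26.3627 ⇒ V=26.7841 exercise | (k=6,j=1): S=42.0236, K−S=18.3364, hold=17.9150 ⇒ V=18.3364 exercise | (k=6,j=2): S=52.5967, K−S=7.7633, hold=7.3419 ⇒ V=7.7633 exercise | (k=6,j=3): S=65.8300, K−S=0.0000, hold=0.7486 ⇒ V=0.7486 continue | (k=6,j=4): S=82.3928, K−S=0.0000, hold=0.0000 ⇒ V=0.0000 continue | (k=6,j=5): S=103.1228, K−S=0.0000, hold=0.0000 ⇒ V=0.0000 continue | (k=6,j=6): S=129.0684, K−S=0.0000, hold=0.0000 ⇒ V=0.0000 continue  boundary S*=52.5967
step 5: (k=5,j=0): S=37.5630, K−S=22.7970, hold=22.3756 ⇒ V=22.7970 exercise | (k=5,j=1): S=47.0138, K−S=13.3462, hold=12.9247 ⇒ V=13.3462 exercise | (k=5,j=2): S=58.8425, K−S=1.5175, hold=4.2037 ⇒ V=4.2037 continue | (k=5,j=3): S=73.6473, K−S=0.0000, hold=0.3693 ⇒ V=0.3693 continue | (k=5,j=4): S=92.1769, K−S=0.0000, hold=0.0000 ⇒ V=0.0000 continue | (k=5,j=5): S=115.3685, K−S=0.0000, hold=0.0000 ⇒ V=0.0000 continue  boundary S*=47.0138
step 4: (k=4,j=0): S=42.0236, K−S=18.3364, hold=17.9150 ⇒ V=18.3364 exercise | (k=4,j=1): S=52.5967, K−S=7.7633, hold=8.6842 ⇒ V=8.6842 continue | (k=4,j=2): S=65.8300, K−S=0.0000, hold=2.2582 ⇒ V=2.2582 continue | (k=4,j=3): S=82.3928, K−S=0.0000, hold=0.1822 ⇒ V=0.1822 continue | (k=4,j=4): S=103.1228, K−S=0.0000, hold=0.0000 ⇒ V=0.0000 continue  boundary S*=42.0236
step 3: (k=3,j=0): S=47.0138, K−S=13.3462, hold=13.3849 ⇒ V=13.3849 continue | (k=3,j=1): S=58.8425, K−S=1.5175, hold=5.4123 ⇒ V=5.4123 continue | (k=3,j=2): S=73.6473, K−S=0.0000, hold=1.2050 ⇒ V=1.2050 continue | (k=3,j=3): S=92.1769, K−S=0.0000, hold=0.0899 ⇒ V=0.0899 continue  boundary S*=-
step 2: (k=2,j=0): S=52.5967, K−S=7.7633, hold=9.3074 ⇒ V=9.3074 continue | (k=2,j=1): S=65.8300, K−S=0.0000, hold=3.2720 ⇒ V=3.2720 continue | (k=2,j=2): S=82.3928, K−S=0.0000, hold=0.6393 ⇒ V=0.6393 continue  boundary S*=-
step 1: (k=1,j=0): S=58.8425, K−S=1.5175, hold=6.2264 ⇒ V=6.2264 continue | (k=1,j=1): S=73.6473, K−S=0.0000, hold=1.9335 ⇒ V=1.9335 continue  boundary S*=-
step 0: (k=0,j=0): S=65.8300, K−S=0.0000, hold=4.0376 ⇒ V=4.0376 continue  boundary S*=-

price = 4.0376
boundary = - - - - 42.0236 47.0138 52.5967
tree:
4.0376
6.2264 1.9335
9.3074 3.2720 0.6393
13.3849 5.4123 1.2050 0.0899
18.3364 8.6842 2.2582 0.1822 0.0000
22.7970 13.3462 4.2037 0.3693 0.0000 0.0000
26.7841 18.3364 7.7633 0.7486 0.0000 0.0000 0.0000
30.3480 22.7970 13.3462 1.5175 0.0000 0.0000 0.0000 0.0000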